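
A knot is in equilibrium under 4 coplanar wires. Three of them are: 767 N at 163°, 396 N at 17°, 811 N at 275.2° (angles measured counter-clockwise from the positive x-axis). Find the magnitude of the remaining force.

F ≈ 546 N

Sum the known components: ΣF_x = -281.3 N, ΣF_y = -467.6 N.
For equilibrium the remaining force must supply (−ΣF_x, −ΣF_y) = (281.3, 467.6) N.
Magnitude = √((281.3)² + (467.6)²) = 545.7 N; direction = atan2(467.6, 281.3) = 59.0°.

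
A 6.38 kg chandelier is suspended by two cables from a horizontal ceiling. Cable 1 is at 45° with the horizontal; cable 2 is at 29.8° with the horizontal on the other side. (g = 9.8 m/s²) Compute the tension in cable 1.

T_1 ≈ 56.2 N

Weight W = 6.38 × 9.8 = 62.52 N acts straight down.
Horizontal: T_1 cos 45° = T_2 cos 29.8°  →  T_2 = 0.8149 T_1.
Vertical: T_1 sin 45° + T_2 sin 29.8° = 62.52.
Substituting the horizontal relation into the vertical equation gives 1.112 T_1 = 62.52, so T_1 = 56.22 N.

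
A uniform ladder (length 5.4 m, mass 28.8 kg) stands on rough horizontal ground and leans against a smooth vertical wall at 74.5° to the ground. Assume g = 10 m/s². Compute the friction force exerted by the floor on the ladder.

f ≈ 39.9 N

Torques about the foot: N_wall · 5.4 sin 74.5° = 28.8×10×2.7 cos 74.5° → N_wall = 39.935 N.
ΣF_x = 0: f_floor = N_wall = 39.935 N.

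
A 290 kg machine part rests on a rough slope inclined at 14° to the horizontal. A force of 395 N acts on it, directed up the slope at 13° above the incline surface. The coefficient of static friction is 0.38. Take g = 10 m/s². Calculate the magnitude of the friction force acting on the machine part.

f ≈ 317 N

Axes along / perpendicular to the incline. W sin 14° = 701.6 N down-slope; W cos 14° = 2814 N into the surface.
Perpendicular: N = W cos 14° − P sin 13° = 2814 − 88.86 = 2725 N.
Along incline: P cos 13° + f = W sin 14° (friction acts up-slope) → f = 701.6 − 384.9 = 316.7 N.
|f| = 316.7 N ≤ μN = 1036 N, so the machine part is indeed static.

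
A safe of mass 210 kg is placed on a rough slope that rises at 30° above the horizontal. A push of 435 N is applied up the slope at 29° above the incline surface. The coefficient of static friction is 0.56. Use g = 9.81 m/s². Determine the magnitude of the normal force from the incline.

N ≈ 1570 N

Axes along / perpendicular to the incline. W sin 30° = 1030 N down-slope; W cos 30° = 1784 N into the surface.
Perpendicular: N = W cos 30° − P sin 29° = 1784 − 210.9 = 1573 N.
Along incline: P cos 29° + f = W sin 30° (friction acts up-slope) → f = 1030 − 380.5 = 649.6 N.
|f| = 649.6 N ≤ μN = 881 N, so the safe is indeed static.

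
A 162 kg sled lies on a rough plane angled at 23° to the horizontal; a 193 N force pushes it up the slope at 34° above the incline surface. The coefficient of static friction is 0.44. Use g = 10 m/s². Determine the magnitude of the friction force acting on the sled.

Axes along / perpendicular to the incline. W sin 23° = 633 N down-slope; W cos 23° = 1491 N into the surface.
Perpendicular: N = W cos 23° − P sin 34° = 1491 − 107.9 = 1383 N.
Along incline: P cos 34° + f = W sin 23° (friction acts up-slope) → f = 633 − 160 = 473 N.
|f| = 473 N ≤ μN = 608.6 N, so the sled is indeed static.

f ≈ 473 N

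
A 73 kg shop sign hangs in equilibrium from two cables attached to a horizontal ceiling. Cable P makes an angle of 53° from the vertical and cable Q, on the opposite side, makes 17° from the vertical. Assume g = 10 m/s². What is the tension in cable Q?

T_Q ≈ 620 N

Angles from the horizontal: cable P is 90° − 53° = 37°, cable Q is 90° − 17° = 73°.
Weight W = 73 × 10 = 730 N acts straight down.
Horizontal: T_P cos 37° = T_Q cos 73°  →  T_P = 0.3661 T_Q.
Vertical: T_P sin 37° + T_Q sin 73° = 730.
Substituting the horizontal relation into the vertical equation gives 1.177 T_Q = 730, so T_Q = 620.4 N.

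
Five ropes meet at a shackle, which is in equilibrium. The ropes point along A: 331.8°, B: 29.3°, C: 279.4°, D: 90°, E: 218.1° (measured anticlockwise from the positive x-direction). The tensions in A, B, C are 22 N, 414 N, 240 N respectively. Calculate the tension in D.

Resolve: ΣF_x = 22 cos 331.8° + 414 cos 29.3° + 240 cos 279.4° + T_D cos 90° + T_E cos 218.1° = 0.
        ΣF_y = 22 sin 331.8° + 414 sin 29.3° + 240 sin 279.4° + T_D sin 90° + T_E sin 218.1° = 0.
The known terms sum to (419.6, -44.57) N, so 0.0000 T_D − 0.7869 T_E = -419.6 and 1.0000 T_D − 0.6170 T_E = 44.57.
Solving simultaneously: T_D = 373.6 N, T_E = 533.2 N.

T_D ≈ 374 N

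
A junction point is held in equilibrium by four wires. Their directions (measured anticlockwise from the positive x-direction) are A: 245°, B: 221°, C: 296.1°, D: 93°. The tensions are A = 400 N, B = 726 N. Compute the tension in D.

T_D ≈ 2580 N

Resolve: ΣF_x = 400 cos 245° + 726 cos 221° + T_C cos 296.1° + T_D cos 93° = 0.
        ΣF_y = 400 sin 245° + 726 sin 221° + T_C sin 296.1° + T_D sin 93° = 0.
The known terms sum to (-717, -838.8) N, so 0.4399 T_C − 0.0523 T_D = 717 and -0.8980 T_C + 0.9986 T_D = 838.8.
Solving simultaneously: T_C = 1937 N, T_D = 2582 N.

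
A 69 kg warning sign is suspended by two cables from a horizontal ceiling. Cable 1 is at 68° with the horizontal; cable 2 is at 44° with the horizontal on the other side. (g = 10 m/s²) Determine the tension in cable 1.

T_1 ≈ 535 N

Weight W = 69 × 10 = 690 N acts straight down.
Horizontal: T_1 cos 68° = T_2 cos 44°  →  T_2 = 0.5208 T_1.
Vertical: T_1 sin 68° + T_2 sin 44° = 690.
Substituting the horizontal relation into the vertical equation gives 1.289 T_1 = 690, so T_1 = 535.3 N.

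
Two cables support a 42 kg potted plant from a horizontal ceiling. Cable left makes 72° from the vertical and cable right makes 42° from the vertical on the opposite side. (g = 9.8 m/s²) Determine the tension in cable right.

T_right ≈ 429 N

Angles from the horizontal: cable left is 90° − 72° = 18°, cable right is 90° − 42° = 48°.
Weight W = 42 × 9.8 = 411.6 N acts straight down.
Horizontal: T_left cos 18° = T_right cos 48°  →  T_left = 0.7036 T_right.
Vertical: T_left sin 18° + T_right sin 48° = 411.6.
Substituting the horizontal relation into the vertical equation gives 0.9606 T_right = 411.6, so T_right = 428.5 N.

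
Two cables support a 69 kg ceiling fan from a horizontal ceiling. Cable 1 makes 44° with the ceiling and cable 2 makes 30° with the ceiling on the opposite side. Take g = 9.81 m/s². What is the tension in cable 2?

T_2 ≈ 507 N

Weight W = 69 × 9.81 = 676.9 N acts straight down.
Horizontal: T_1 cos 44° = T_2 cos 30°  →  T_1 = 1.204 T_2.
Vertical: T_1 sin 44° + T_2 sin 30° = 676.9.
Substituting the horizontal relation into the vertical equation gives 1.336 T_2 = 676.9, so T_2 = 506.5 N.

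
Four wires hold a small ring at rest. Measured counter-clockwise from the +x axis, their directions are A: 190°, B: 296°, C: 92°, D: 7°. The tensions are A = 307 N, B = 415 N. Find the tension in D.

Resolve: ΣF_x = 307 cos 190° + 415 cos 296° + T_C cos 92° + T_D cos 7° = 0.
        ΣF_y = 307 sin 190° + 415 sin 296° + T_C sin 92° + T_D sin 7° = 0.
The known terms sum to (-120.4, -426.3) N, so -0.0349 T_C + 0.9925 T_D = 120.4 and 0.9994 T_C + 0.1219 T_D = 426.3.
Solving simultaneously: T_C = 410 N, T_D = 135.7 N.

T_D ≈ 136 N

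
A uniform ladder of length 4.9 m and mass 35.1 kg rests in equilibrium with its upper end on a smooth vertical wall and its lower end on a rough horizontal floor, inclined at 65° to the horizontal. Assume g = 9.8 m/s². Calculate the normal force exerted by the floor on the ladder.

N_floor ≈ 344 N

ΣF_y = 0: N_floor = 35.1×9.8 = 343.98 N.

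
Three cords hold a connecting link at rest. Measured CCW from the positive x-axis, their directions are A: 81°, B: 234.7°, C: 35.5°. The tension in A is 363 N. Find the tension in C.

Resolve: ΣF_x = 363 cos 81° + T_B cos 234.7° + T_C cos 35.5° = 0.
        ΣF_y = 363 sin 81° + T_B sin 234.7° + T_C sin 35.5° = 0.
The known terms sum to (56.79, 358.5) N, so -0.5779 T_B + 0.8141 T_C = -56.79 and -0.8161 T_B + 0.5807 T_C = -358.5.
Solving simultaneously: T_B = 787.3 N, T_C = 489.1 N.

T_C ≈ 489 N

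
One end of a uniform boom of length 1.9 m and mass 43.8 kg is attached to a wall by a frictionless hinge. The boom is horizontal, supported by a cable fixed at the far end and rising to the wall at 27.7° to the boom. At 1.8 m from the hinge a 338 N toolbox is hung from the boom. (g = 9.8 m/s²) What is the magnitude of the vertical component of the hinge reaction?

|H_y| ≈ 232 N

Take torques about the hinge: T sin 27.7° · 1.9 = 43.8×9.8×0.95 + 338×1.8 = 1016.2 N·m.
So T = 1016.2 / (0.4648 × 1.9) = 1150.6 N.
ΣF_y = 0: H_y = (43.8×9.8 + 338) − T sin 27.7° = 767.24 − 534.83 = 232.41 N.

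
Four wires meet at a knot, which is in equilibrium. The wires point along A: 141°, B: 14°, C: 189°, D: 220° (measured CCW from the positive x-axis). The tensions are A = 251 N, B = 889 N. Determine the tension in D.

T_D ≈ 513 N

Resolve: ΣF_x = 251 cos 141° + 889 cos 14° + T_C cos 189° + T_D cos 220° = 0.
        ΣF_y = 251 sin 141° + 889 sin 14° + T_C sin 189° + T_D sin 220° = 0.
The known terms sum to (667.5, 373) N, so -0.9877 T_C − 0.7660 T_D = -667.5 and -0.1564 T_C − 0.6428 T_D = -373.
Solving simultaneously: T_C = 278.3 N, T_D = 512.6 N.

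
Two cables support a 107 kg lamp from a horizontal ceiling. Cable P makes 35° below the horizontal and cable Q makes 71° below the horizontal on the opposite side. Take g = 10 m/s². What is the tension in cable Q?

T_Q ≈ 912 N

Weight W = 107 × 10 = 1070 N acts straight down.
Horizontal: T_P cos 35° = T_Q cos 71°  →  T_P = 0.3974 T_Q.
Vertical: T_P sin 35° + T_Q sin 71° = 1070.
Substituting the horizontal relation into the vertical equation gives 1.173 T_Q = 1070, so T_Q = 911.8 N.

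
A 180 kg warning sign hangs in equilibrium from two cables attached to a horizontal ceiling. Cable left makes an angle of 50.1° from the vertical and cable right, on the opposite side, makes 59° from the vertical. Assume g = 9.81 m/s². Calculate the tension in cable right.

T_right ≈ 1430 N

Angles from the horizontal: cable left is 90° − 50.1° = 39.9°, cable right is 90° − 59° = 31°.
Weight W = 180 × 9.81 = 1766 N acts straight down.
Horizontal: T_left cos 39.9° = T_right cos 31°  →  T_left = 1.117 T_right.
Vertical: T_left sin 39.9° + T_right sin 31° = 1766.
Substituting the horizontal relation into the vertical equation gives 1.232 T_right = 1766, so T_right = 1434 N.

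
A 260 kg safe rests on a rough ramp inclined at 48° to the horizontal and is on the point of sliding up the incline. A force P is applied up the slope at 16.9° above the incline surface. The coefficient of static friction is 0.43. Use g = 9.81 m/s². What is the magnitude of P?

On the verge of sliding up the incline, friction equals μN and acts down the slope.
Perpendicular: N + P sin 16.9° = W cos 48° = 1707 N.
Along incline: P cos 16.9° = W sin 48° + μN  with W sin 48° = 1895 N.
Solving the pair for P and N: P = 2430 N, N = 1000 N (and f = μN = 430.1 N).

P ≈ 2430 N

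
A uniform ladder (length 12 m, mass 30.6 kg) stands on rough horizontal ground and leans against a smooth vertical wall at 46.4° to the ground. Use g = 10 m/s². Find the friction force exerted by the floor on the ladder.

Torques about the foot: N_wall · 12 sin 46.4° = 30.6×10×6 cos 46.4° → N_wall = 145.7 N.
ΣF_x = 0: f_floor = N_wall = 145.7 N.

f ≈ 146 N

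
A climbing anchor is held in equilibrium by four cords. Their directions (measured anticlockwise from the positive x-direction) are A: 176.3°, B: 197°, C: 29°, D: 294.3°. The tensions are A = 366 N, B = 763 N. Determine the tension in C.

T_C ≈ 1080 N

Resolve: ΣF_x = 366 cos 176.3° + 763 cos 197° + T_C cos 29° + T_D cos 294.3° = 0.
        ΣF_y = 366 sin 176.3° + 763 sin 197° + T_C sin 29° + T_D sin 294.3° = 0.
The known terms sum to (-1095, -199.5) N, so 0.8746 T_C + 0.4115 T_D = 1095 and 0.4848 T_C − 0.9114 T_D = 199.5.
Solving simultaneously: T_C = 1084 N, T_D = 357.6 N.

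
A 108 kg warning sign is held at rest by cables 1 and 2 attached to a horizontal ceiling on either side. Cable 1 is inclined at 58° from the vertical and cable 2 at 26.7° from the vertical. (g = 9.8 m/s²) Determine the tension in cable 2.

Angles from the horizontal: cable 1 is 90° − 58° = 32°, cable 2 is 90° − 26.7° = 63.3°.
Weight W = 108 × 9.8 = 1058 N acts straight down.
Horizontal: T_1 cos 32° = T_2 cos 63.3°  →  T_1 = 0.5298 T_2.
Vertical: T_1 sin 32° + T_2 sin 63.3° = 1058.
Substituting the horizontal relation into the vertical equation gives 1.174 T_2 = 1058, so T_2 = 901.4 N.

T_2 ≈ 901 N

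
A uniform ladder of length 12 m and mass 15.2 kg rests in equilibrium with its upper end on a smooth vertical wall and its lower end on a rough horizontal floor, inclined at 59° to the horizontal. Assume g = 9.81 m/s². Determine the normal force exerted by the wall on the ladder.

Torques about the foot: N_wall · 12 sin 59° = 15.2×9.81×6 cos 59° → N_wall = 44.798 N.

N_wall ≈ 44.8 N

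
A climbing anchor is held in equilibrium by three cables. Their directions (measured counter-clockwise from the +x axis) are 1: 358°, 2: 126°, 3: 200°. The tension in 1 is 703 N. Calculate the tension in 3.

Resolve: ΣF_x = 703 cos 358° + T_2 cos 126° + T_3 cos 200° = 0.
        ΣF_y = 703 sin 358° + T_2 sin 126° + T_3 sin 200° = 0.
The known terms sum to (702.6, -24.53) N, so -0.5878 T_2 − 0.9397 T_3 = -702.6 and 0.8090 T_2 − 0.3420 T_3 = 24.53.
Solving simultaneously: T_2 = 274 N, T_3 = 576.3 N.

T_3 ≈ 576 N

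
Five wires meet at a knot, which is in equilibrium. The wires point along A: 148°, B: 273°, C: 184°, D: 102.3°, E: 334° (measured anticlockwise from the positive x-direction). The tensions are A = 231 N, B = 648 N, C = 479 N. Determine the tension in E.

T_E ≈ 948 N

Resolve: ΣF_x = 231 cos 148° + 648 cos 273° + 479 cos 184° + T_D cos 102.3° + T_E cos 334° = 0.
        ΣF_y = 231 sin 148° + 648 sin 273° + 479 sin 184° + T_D sin 102.3° + T_E sin 334° = 0.
The known terms sum to (-639.8, -558.1) N, so -0.2130 T_D + 0.8988 T_E = 639.8 and 0.9770 T_D − 0.4384 T_E = 558.1.
Solving simultaneously: T_D = 996.6 N, T_E = 948.1 N.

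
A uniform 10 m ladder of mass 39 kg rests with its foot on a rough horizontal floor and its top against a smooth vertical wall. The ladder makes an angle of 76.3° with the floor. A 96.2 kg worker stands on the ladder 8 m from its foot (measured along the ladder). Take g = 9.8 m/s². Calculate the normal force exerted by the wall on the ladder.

N_wall ≈ 230 N

Torques about the foot: N_wall · 10 sin 76.3° = 39×9.8×5 cos 76.3° + 96.2×9.8×8 cos 76.3° → N_wall = 230.44 N.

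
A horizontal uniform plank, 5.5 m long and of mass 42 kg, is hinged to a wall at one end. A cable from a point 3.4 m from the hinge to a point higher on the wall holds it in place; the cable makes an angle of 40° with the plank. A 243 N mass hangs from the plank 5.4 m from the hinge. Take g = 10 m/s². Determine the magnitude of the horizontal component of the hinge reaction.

H_x ≈ 865 N

Take torques about the hinge: T sin 40° · 3.4 = 42×10×2.75 + 243×5.4 = 2467.2 N·m.
So T = 2467.2 / (0.6428 × 3.4) = 1128.9 N.
ΣF_x = 0: H_x = T cos 40° = 864.79 N.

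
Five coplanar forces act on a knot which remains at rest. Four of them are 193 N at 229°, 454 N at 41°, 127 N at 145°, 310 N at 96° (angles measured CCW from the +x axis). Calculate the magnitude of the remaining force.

Sum the known components: ΣF_x = 79.58 N, ΣF_y = 533.3 N.
For equilibrium the remaining force must supply (−ΣF_x, −ΣF_y) = (-79.58, -533.3) N.
Magnitude = √((-79.58)² + (-533.3)²) = 539.2 N; direction = atan2(-533.3, -79.58) = 261.5°.

F ≈ 539 N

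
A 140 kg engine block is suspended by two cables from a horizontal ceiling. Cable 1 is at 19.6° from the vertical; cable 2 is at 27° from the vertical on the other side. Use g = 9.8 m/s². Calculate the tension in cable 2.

T_2 ≈ 633 N

Angles from the horizontal: cable 1 is 90° − 19.6° = 70.4°, cable 2 is 90° − 27° = 63°.
Weight W = 140 × 9.8 = 1372 N acts straight down.
Horizontal: T_1 cos 70.4° = T_2 cos 63°  →  T_1 = 1.353 T_2.
Vertical: T_1 sin 70.4° + T_2 sin 63° = 1372.
Substituting the horizontal relation into the vertical equation gives 2.166 T_2 = 1372, so T_2 = 633.4 N.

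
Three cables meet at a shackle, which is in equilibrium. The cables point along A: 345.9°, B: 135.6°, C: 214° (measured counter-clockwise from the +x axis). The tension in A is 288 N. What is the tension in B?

Resolve: ΣF_x = 288 cos 345.9° + T_B cos 135.6° + T_C cos 214° = 0.
        ΣF_y = 288 sin 345.9° + T_B sin 135.6° + T_C sin 214° = 0.
The known terms sum to (279.3, -70.16) N, so -0.7145 T_B − 0.8290 T_C = -279.3 and 0.6997 T_B − 0.5592 T_C = 70.16.
Solving simultaneously: T_B = 218.8 N, T_C = 148.3 N.

T_B ≈ 219 N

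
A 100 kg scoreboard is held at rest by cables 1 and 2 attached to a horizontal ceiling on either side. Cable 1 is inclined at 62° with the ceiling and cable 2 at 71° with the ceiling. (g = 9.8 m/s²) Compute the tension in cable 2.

T_2 ≈ 629 N

Weight W = 100 × 9.8 = 980 N acts straight down.
Horizontal: T_1 cos 62° = T_2 cos 71°  →  T_1 = 0.6935 T_2.
Vertical: T_1 sin 62° + T_2 sin 71° = 980.
Substituting the horizontal relation into the vertical equation gives 1.558 T_2 = 980, so T_2 = 629.1 N.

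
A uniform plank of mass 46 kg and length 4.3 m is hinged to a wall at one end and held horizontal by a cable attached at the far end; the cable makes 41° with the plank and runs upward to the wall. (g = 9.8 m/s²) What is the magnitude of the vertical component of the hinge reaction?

Take torques about the hinge: T sin 41° · 4.3 = 46×9.8×2.15 = 969.22 N·m.
So T = 969.22 / (0.6561 × 4.3) = 343.57 N.
ΣF_y = 0: H_y = (46×9.8) − T sin 41° = 450.8 − 225.4 = 225.4 N.

|H_y| ≈ 225 N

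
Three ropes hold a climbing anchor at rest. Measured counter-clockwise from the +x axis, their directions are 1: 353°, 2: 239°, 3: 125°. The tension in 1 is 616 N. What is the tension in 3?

Resolve: ΣF_x = 616 cos 353° + T_2 cos 239° + T_3 cos 125° = 0.
        ΣF_y = 616 sin 353° + T_2 sin 239° + T_3 sin 125° = 0.
The known terms sum to (611.4, -75.07) N, so -0.5150 T_2 − 0.5736 T_3 = -611.4 and -0.8572 T_2 + 0.8192 T_3 = 75.07.
Solving simultaneously: T_2 = 501.1 N, T_3 = 616 N.

T_3 ≈ 616 N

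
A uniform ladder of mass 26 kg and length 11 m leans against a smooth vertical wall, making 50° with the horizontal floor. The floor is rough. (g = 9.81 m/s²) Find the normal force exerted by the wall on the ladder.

Torques about the foot: N_wall · 11 sin 50° = 26×9.81×5.5 cos 50° → N_wall = 107.01 N.

N_wall ≈ 107 N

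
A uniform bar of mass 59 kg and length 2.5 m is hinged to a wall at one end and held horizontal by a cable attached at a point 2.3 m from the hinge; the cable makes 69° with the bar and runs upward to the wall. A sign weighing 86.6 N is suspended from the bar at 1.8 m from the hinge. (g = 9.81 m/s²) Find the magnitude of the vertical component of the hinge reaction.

Take torques about the hinge: T sin 69° · 2.3 = 59×9.81×1.25 + 86.6×1.8 = 879.37 N·m.
So T = 879.37 / (0.9336 × 2.3) = 409.53 N.
ΣF_y = 0: H_y = (59×9.81 + 86.6) − T sin 69° = 665.39 − 382.33 = 283.06 N.

|H_y| ≈ 283 N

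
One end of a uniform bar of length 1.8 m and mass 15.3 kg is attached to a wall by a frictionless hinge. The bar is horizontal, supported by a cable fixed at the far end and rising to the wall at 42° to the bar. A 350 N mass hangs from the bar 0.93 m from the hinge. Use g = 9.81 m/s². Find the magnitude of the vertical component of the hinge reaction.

|H_y| ≈ 244 N

Take torques about the hinge: T sin 42° · 1.8 = 15.3×9.81×0.9 + 350×0.93 = 460.58 N·m.
So T = 460.58 / (0.6691 × 1.8) = 382.41 N.
ΣF_y = 0: H_y = (15.3×9.81 + 350) − T sin 42° = 500.09 − 255.88 = 244.21 N.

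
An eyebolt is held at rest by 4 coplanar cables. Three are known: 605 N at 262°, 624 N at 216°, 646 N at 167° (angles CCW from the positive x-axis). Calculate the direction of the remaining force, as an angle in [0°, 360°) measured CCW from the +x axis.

Sum the known components: ΣF_x = -1218 N, ΣF_y = -820.6 N.
For equilibrium the remaining force must supply (−ΣF_x, −ΣF_y) = (1218, 820.6) N.
Magnitude = √((1218)² + (820.6)²) = 1469 N; direction = atan2(820.6, 1218) = 34.0°.

θ ≈ 34°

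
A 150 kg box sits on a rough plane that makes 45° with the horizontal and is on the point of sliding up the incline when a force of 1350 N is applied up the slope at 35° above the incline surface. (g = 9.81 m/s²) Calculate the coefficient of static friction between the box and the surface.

μ ≈ 0.246

On the verge of sliding up the incline, friction is at its maximum μN and acts down the slope.
Perpendicular to incline: N = W cos 45° − P sin 35° = 1041 − 774.3 = 266.2 N.
Along incline: P cos 35° − μN = W sin 45° → μ = −(W sin 45° − P cos 35°) / N = 0.2455.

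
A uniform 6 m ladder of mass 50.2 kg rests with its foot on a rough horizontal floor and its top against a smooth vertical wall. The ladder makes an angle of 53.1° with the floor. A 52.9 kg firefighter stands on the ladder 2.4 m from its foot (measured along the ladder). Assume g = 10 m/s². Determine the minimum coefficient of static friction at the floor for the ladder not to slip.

μ_min ≈ 0.337

ΣF_y = 0: N_floor = 50.2×10 + 52.9×10 = 1031 N.
Torques about the foot: N_wall · 6 sin 53.1° = 50.2×10×3 cos 53.1° + 52.9×10×2.4 cos 53.1° → N_wall = 347.33 N.
ΣF_x = 0: f_floor = N_wall = 347.33 N.
μ_min = f_floor / N_floor = 347.33 / 1031 = 0.3369.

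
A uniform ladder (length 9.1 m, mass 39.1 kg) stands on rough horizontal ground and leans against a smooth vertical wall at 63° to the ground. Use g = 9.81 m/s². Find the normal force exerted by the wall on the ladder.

Torques about the foot: N_wall · 9.1 sin 63° = 39.1×9.81×4.55 cos 63° → N_wall = 97.72 N.

N_wall ≈ 97.7 N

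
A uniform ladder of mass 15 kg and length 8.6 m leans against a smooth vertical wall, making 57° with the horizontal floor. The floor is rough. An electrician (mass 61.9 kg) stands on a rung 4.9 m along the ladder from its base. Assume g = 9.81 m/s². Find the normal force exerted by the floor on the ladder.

N_floor ≈ 754 N

ΣF_y = 0: N_floor = 15×9.81 + 61.9×9.81 = 754.39 N.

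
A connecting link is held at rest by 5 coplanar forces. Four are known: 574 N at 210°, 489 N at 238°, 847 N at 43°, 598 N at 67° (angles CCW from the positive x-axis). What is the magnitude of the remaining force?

Sum the known components: ΣF_x = 96.88 N, ΣF_y = 426.4 N.
For equilibrium the remaining force must supply (−ΣF_x, −ΣF_y) = (-96.88, -426.4) N.
Magnitude = √((-96.88)² + (-426.4)²) = 437.3 N; direction = atan2(-426.4, -96.88) = 257.2°.

F ≈ 437 N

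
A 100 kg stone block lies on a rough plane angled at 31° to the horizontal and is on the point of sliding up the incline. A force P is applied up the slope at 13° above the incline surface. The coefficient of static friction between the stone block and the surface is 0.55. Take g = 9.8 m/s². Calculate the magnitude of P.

On the verge of sliding up the incline, friction equals μN and acts down the slope.
Perpendicular: N + P sin 13° = W cos 31° = 840 N.
Along incline: P cos 13° = W sin 31° + μN  with W sin 31° = 504.7 N.
Solving the pair for P and N: P = 880.4 N, N = 642 N (and f = μN = 353.1 N).

P ≈ 880 N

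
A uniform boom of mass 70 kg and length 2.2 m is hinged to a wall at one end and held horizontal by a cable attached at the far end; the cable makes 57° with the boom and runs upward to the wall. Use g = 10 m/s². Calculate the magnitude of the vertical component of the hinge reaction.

Take torques about the hinge: T sin 57° · 2.2 = 70×10×1.1 = 770 N·m.
So T = 770 / (0.8387 × 2.2) = 417.33 N.
ΣF_y = 0: H_y = (70×10) − T sin 57° = 700 − 350 = 350 N.

|H_y| ≈ 350 N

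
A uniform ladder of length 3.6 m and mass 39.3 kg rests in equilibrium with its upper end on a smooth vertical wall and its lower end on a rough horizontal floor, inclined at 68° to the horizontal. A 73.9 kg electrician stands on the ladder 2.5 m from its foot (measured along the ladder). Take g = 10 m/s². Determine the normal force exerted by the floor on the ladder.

ΣF_y = 0: N_floor = 39.3×10 + 73.9×10 = 1132 N.

N_floor ≈ 1130 N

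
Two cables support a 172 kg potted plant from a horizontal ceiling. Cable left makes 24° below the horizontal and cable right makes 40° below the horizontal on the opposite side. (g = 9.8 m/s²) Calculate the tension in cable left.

Weight W = 172 × 9.8 = 1686 N acts straight down.
Horizontal: T_left cos 24° = T_right cos 40°  →  T_right = 1.193 T_left.
Vertical: T_left sin 24° + T_right sin 40° = 1686.
Substituting the horizontal relation into the vertical equation gives 1.173 T_left = 1686, so T_left = 1437 N.

T_left ≈ 1440 N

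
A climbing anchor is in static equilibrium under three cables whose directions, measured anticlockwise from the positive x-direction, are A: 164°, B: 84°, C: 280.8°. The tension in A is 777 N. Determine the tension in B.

Resolve: ΣF_x = 777 cos 164° + T_B cos 84° + T_C cos 280.8° = 0.
        ΣF_y = 777 sin 164° + T_B sin 84° + T_C sin 280.8° = 0.
The known terms sum to (-746.9, 214.2) N, so 0.1045 T_B + 0.1874 T_C = 746.9 and 0.9945 T_B − 0.9823 T_C = -214.2.
Solving simultaneously: T_B = 2400 N, T_C = 2647 N.

T_B ≈ 2400 N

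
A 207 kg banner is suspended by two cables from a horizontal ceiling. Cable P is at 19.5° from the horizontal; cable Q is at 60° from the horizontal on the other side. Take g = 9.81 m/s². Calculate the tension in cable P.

T_P ≈ 1030 N

Weight W = 207 × 9.81 = 2031 N acts straight down.
Horizontal: T_P cos 19.5° = T_Q cos 60°  →  T_Q = 1.885 T_P.
Vertical: T_P sin 19.5° + T_Q sin 60° = 2031.
Substituting the horizontal relation into the vertical equation gives 1.967 T_P = 2031, so T_P = 1033 N.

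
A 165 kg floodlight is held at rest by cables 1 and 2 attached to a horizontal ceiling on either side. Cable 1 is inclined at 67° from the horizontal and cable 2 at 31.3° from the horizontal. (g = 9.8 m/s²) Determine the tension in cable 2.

Weight W = 165 × 9.8 = 1617 N acts straight down.
Horizontal: T_1 cos 67° = T_2 cos 31.3°  →  T_1 = 2.187 T_2.
Vertical: T_1 sin 67° + T_2 sin 31.3° = 1617.
Substituting the horizontal relation into the vertical equation gives 2.532 T_2 = 1617, so T_2 = 638.5 N.

T_2 ≈ 639 N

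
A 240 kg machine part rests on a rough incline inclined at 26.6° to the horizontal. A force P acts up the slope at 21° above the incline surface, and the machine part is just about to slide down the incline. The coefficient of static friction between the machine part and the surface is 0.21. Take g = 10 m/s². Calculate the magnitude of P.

On the verge of sliding down the incline, friction equals μN and acts up the slope.
Perpendicular: N + P sin 21° = W cos 26.6° = 2146 N.
Along incline: P cos 21° + μN = W sin 26.6° with W sin 26.6° = 1075 N.
Solving the pair for P and N: P = 727 N, N = 1885 N (and f = μN = 395.9 N).

P ≈ 727 N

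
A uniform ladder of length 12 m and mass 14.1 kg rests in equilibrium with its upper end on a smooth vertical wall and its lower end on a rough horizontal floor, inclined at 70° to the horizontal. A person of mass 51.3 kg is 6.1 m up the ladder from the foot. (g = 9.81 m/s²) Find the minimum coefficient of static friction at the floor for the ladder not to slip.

ΣF_y = 0: N_floor = 14.1×9.81 + 51.3×9.81 = 641.57 N.
Torques about the foot: N_wall · 12 sin 70° = 14.1×9.81×6 cos 70° + 51.3×9.81×6.1 cos 70° → N_wall = 118.28 N.
ΣF_x = 0: f_floor = N_wall = 118.28 N.
μ_min = f_floor / N_floor = 118.28 / 641.57 = 0.1844.

μ_min ≈ 0.184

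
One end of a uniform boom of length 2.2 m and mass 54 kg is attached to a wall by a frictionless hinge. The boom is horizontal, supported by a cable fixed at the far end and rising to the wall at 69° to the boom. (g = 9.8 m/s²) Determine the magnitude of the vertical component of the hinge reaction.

|H_y| ≈ 265 N

Take torques about the hinge: T sin 69° · 2.2 = 54×9.8×1.1 = 582.12 N·m.
So T = 582.12 / (0.9336 × 2.2) = 283.42 N.
ΣF_y = 0: H_y = (54×9.8) − T sin 69° = 529.2 − 264.6 = 264.6 N.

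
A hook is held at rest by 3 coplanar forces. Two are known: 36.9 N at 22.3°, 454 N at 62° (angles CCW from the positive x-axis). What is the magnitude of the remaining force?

Sum the known components: ΣF_x = 247.3 N, ΣF_y = 414.9 N.
For equilibrium the remaining force must supply (−ΣF_x, −ΣF_y) = (-247.3, -414.9) N.
Magnitude = √((-247.3)² + (-414.9)²) = 483 N; direction = atan2(-414.9, -247.3) = 239.2°.

F ≈ 483 N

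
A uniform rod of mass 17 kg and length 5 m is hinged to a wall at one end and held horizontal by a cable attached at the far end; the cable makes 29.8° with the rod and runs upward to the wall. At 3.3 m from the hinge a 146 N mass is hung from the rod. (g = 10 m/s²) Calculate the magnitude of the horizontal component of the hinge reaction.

Take torques about the hinge: T sin 29.8° · 5 = 17×10×2.5 + 146×3.3 = 906.8 N·m.
So T = 906.8 / (0.4970 × 5) = 364.93 N.
ΣF_x = 0: H_x = T cos 29.8° = 316.67 N.

H_x ≈ 317 N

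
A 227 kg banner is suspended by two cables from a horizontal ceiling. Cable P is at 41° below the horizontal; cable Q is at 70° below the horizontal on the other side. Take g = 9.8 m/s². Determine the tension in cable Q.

Weight W = 227 × 9.8 = 2225 N acts straight down.
Horizontal: T_P cos 41° = T_Q cos 70°  →  T_P = 0.4532 T_Q.
Vertical: T_P sin 41° + T_Q sin 70° = 2225.
Substituting the horizontal relation into the vertical equation gives 1.237 T_Q = 2225, so T_Q = 1798 N.

T_Q ≈ 1800 N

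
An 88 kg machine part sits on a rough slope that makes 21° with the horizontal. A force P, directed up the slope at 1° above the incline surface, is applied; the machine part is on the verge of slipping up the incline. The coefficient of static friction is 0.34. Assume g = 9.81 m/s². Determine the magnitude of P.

P ≈ 580 N

On the verge of sliding up the incline, friction equals μN and acts down the slope.
Perpendicular: N + P sin 1° = W cos 21° = 805.9 N.
Along incline: P cos 1° = W sin 21° + μN  with W sin 21° = 309.4 N.
Solving the pair for P and N: P = 580 N, N = 795.8 N (and f = μN = 270.6 N).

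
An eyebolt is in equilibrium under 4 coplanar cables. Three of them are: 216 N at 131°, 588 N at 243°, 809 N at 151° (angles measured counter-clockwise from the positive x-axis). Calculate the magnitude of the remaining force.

F ≈ 1120 N

Sum the known components: ΣF_x = -1116 N, ΣF_y = 31.32 N.
For equilibrium the remaining force must supply (−ΣF_x, −ΣF_y) = (1116, -31.32) N.
Magnitude = √((1116)² + (-31.32)²) = 1117 N; direction = atan2(-31.32, 1116) = 358.4°.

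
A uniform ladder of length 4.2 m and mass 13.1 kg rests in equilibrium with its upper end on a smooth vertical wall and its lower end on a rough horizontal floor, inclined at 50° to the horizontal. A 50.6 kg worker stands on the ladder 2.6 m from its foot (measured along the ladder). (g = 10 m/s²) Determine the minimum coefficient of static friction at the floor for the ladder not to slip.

ΣF_y = 0: N_floor = 13.1×10 + 50.6×10 = 637 N.
Torques about the foot: N_wall · 4.2 sin 50° = 13.1×10×2.1 cos 50° + 50.6×10×2.6 cos 50° → N_wall = 317.8 N.
ΣF_x = 0: f_floor = N_wall = 317.8 N.
μ_min = f_floor / N_floor = 317.8 / 637 = 0.4989.

μ_min ≈ 0.499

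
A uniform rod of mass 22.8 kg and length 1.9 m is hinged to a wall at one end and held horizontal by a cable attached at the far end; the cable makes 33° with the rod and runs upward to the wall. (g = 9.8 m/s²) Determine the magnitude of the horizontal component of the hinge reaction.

H_x ≈ 172 N

Take torques about the hinge: T sin 33° · 1.9 = 22.8×9.8×0.95 = 212.27 N·m.
So T = 212.27 / (0.5446 × 1.9) = 205.13 N.
ΣF_x = 0: H_x = T cos 33° = 172.03 N.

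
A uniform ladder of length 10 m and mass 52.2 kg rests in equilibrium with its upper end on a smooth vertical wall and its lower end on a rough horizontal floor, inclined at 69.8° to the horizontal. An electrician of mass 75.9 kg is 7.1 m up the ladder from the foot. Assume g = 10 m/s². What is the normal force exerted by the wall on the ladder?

Torques about the foot: N_wall · 10 sin 69.8° = 52.2×10×5 cos 69.8° + 75.9×10×7.1 cos 69.8° → N_wall = 294.3 N.

N_wall ≈ 294 N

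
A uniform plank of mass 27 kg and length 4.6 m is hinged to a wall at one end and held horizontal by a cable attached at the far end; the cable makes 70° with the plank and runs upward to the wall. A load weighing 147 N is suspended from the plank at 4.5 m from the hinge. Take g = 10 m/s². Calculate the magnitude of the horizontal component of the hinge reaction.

Take torques about the hinge: T sin 70° · 4.6 = 27×10×2.3 + 147×4.5 = 1282.5 N·m.
So T = 1282.5 / (0.9397 × 4.6) = 296.7 N.
ΣF_x = 0: H_x = T cos 70° = 101.48 N.

H_x ≈ 101 N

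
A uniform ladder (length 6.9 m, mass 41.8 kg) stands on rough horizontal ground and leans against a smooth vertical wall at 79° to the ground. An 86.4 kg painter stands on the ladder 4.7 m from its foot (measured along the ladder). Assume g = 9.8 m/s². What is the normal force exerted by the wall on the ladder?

Torques about the foot: N_wall · 6.9 sin 79° = 41.8×9.8×3.45 cos 79° + 86.4×9.8×4.7 cos 79° → N_wall = 151.92 N.

N_wall ≈ 152 N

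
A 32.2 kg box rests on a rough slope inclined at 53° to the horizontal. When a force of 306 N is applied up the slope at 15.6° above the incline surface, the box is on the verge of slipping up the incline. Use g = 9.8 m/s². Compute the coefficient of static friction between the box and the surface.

On the verge of sliding up the incline, friction is at its maximum μN and acts down the slope.
Perpendicular to incline: N = W cos 53° − P sin 15.6° = 189.9 − 82.29 = 107.6 N.
Along incline: P cos 15.6° − μN = W sin 53° → μ = −(W sin 53° − P cos 15.6°) / N = 0.3969.

μ ≈ 0.397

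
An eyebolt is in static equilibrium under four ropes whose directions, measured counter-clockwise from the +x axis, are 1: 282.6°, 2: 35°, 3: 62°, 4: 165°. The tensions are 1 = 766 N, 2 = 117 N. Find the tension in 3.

Resolve: ΣF_x = 766 cos 282.6° + 117 cos 35° + T_3 cos 62° + T_4 cos 165° = 0.
        ΣF_y = 766 sin 282.6° + 117 sin 35° + T_3 sin 62° + T_4 sin 165° = 0.
The known terms sum to (262.9, -680.4) N, so 0.4695 T_3 − 0.9659 T_4 = -262.9 and 0.8829 T_3 + 0.2588 T_4 = 680.4.
Solving simultaneously: T_3 = 604.7 N, T_4 = 566.1 N.

T_3 ≈ 605 N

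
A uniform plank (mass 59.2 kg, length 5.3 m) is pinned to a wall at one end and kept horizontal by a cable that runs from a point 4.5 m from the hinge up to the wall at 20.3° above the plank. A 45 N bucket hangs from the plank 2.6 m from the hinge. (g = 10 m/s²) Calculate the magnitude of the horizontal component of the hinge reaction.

Take torques about the hinge: T sin 20.3° · 4.5 = 59.2×10×2.65 + 45×2.6 = 1685.8 N·m.
So T = 1685.8 / (0.3469 × 4.5) = 1079.8 N.
ΣF_x = 0: H_x = T cos 20.3° = 1012.7 N.

H_x ≈ 1010 N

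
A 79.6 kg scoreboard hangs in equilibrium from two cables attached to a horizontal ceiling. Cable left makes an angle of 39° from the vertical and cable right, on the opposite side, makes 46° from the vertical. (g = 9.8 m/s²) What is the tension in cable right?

T_right ≈ 493 N

Angles from the horizontal: cable left is 90° − 39° = 51°, cable right is 90° − 46° = 44°.
Weight W = 79.6 × 9.8 = 780.1 N acts straight down.
Horizontal: T_left cos 51° = T_right cos 44°  →  T_left = 1.143 T_right.
Vertical: T_left sin 51° + T_right sin 44° = 780.1.
Substituting the horizontal relation into the vertical equation gives 1.583 T_right = 780.1, so T_right = 492.8 N.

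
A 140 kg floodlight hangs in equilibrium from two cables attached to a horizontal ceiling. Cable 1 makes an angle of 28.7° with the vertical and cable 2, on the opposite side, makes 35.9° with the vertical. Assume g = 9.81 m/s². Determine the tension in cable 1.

Angles from the horizontal: cable 1 is 90° − 28.7° = 61.3°, cable 2 is 90° − 35.9° = 54.1°.
Weight W = 140 × 9.81 = 1373 N acts straight down.
Horizontal: T_1 cos 61.3° = T_2 cos 54.1°  →  T_2 = 0.819 T_1.
Vertical: T_1 sin 61.3° + T_2 sin 54.1° = 1373.
Substituting the horizontal relation into the vertical equation gives 1.541 T_1 = 1373, so T_1 = 891.5 N.

T_1 ≈ 892 N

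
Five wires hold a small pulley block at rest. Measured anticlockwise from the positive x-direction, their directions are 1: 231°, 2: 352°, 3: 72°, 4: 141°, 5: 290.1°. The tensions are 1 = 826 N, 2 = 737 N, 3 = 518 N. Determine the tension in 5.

Resolve: ΣF_x = 826 cos 231° + 737 cos 352° + 518 cos 72° + T_4 cos 141° + T_5 cos 290.1° = 0.
        ΣF_y = 826 sin 231° + 737 sin 352° + 518 sin 72° + T_4 sin 141° + T_5 sin 290.1° = 0.
The known terms sum to (370.1, -251.8) N, so -0.7771 T_4 + 0.3437 T_5 = -370.1 and 0.6293 T_4 − 0.9391 T_5 = 251.8.
Solving simultaneously: T_4 = 508.2 N, T_5 = 72.39 N.

T_5 ≈ 72.4 N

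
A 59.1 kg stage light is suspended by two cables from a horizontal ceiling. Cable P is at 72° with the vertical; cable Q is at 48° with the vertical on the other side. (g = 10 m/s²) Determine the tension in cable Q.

T_Q ≈ 649 N

Angles from the horizontal: cable P is 90° − 72° = 18°, cable Q is 90° − 48° = 42°.
Weight W = 59.1 × 10 = 591 N acts straight down.
Horizontal: T_P cos 18° = T_Q cos 42°  →  T_P = 0.7814 T_Q.
Vertical: T_P sin 18° + T_Q sin 42° = 591.
Substituting the horizontal relation into the vertical equation gives 0.9106 T_Q = 591, so T_Q = 649 N.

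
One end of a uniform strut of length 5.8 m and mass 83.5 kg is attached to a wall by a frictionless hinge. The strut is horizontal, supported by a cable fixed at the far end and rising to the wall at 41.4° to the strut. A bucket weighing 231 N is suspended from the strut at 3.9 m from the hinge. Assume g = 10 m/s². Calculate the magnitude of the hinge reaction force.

|H| ≈ 816 N

Take torques about the hinge: T sin 41.4° · 5.8 = 83.5×10×2.9 + 231×3.9 = 3322.4 N·m.
So T = 3322.4 / (0.6613 × 5.8) = 866.2 N.
ΣF_x = 0: H_x = T cos 41.4° = 649.75 N.
ΣF_y = 0: H_y = (83.5×10 + 231) − T sin 41.4° = 1066 − 572.83 = 493.17 N.
|H| = √(H_x² + H_y²) = √((649.75)² + (493.17)²) = 815.71 N.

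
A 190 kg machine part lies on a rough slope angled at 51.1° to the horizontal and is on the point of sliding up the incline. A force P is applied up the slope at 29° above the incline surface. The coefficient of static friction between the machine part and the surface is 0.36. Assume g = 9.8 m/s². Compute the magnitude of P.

P ≈ 1780 N

On the verge of sliding up the incline, friction equals μN and acts down the slope.
Perpendicular: N + P sin 29° = W cos 51.1° = 1169 N.
Along incline: P cos 29° = W sin 51.1° + μN  with W sin 51.1° = 1449 N.
Solving the pair for P and N: P = 1782 N, N = 305.1 N (and f = μN = 109.8 N).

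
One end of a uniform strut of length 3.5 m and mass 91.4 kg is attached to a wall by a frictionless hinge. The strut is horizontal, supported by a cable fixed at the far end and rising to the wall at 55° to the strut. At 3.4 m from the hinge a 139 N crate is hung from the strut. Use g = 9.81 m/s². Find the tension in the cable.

T ≈ 712 N

Take torques about the hinge: T sin 55° · 3.5 = 91.4×9.81×1.75 + 139×3.4 = 2041.7 N·m.
So T = 2041.7 / (0.8192 × 3.5) = 712.13 N.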